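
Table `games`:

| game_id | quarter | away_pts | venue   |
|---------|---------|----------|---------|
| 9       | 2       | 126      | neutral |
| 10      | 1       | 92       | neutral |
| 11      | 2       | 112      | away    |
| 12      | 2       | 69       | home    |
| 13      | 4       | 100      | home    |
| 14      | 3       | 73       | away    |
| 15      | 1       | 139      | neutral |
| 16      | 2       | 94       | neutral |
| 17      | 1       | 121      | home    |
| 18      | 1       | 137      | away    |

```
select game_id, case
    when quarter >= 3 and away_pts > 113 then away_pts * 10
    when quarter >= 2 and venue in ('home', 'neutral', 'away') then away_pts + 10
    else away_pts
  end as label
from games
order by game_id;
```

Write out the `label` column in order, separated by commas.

game_id=9: quarter >= 2 and venue in ('home', 'neutral', 'away') → 136
game_id=10: ELSE → 92
game_id=11: quarter >= 2 and venue in ('home', 'neutral', 'away') → 122
game_id=12: quarter >= 2 and venue in ('home', 'neutral', 'away') → 79
game_id=13: quarter >= 2 and venue in ('home', 'neutral', 'away') → 110
game_id=14: quarter >= 2 and venue in ('home', 'neutral', 'away') → 83
game_id=15: ELSE → 139
game_id=16: quarter >= 2 and venue in ('home', 'neutral', 'away') → 104
game_id=17: ELSE → 121
game_id=18: ELSE → 137

136, 92, 122, 79, 110, 83, 139, 104, 121, 137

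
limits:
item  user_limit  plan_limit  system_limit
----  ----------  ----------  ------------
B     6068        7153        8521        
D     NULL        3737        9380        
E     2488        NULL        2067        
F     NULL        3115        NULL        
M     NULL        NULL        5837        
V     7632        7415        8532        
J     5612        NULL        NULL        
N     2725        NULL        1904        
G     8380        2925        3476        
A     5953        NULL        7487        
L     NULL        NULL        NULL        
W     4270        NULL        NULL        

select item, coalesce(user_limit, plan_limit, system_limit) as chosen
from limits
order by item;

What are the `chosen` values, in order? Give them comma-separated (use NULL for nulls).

5953, 6068, 3737, 2488, 3115, 8380, 5612, NULL, 5837, 2725, 7632, 4270

item=A: user_limit=5953 → 5953
item=B: user_limit=6068 → 6068
item=D: user_limit=NULL, plan_limit=3737 → 3737
item=E: user_limit=2488 → 2488
item=F: user_limit=NULL, plan_limit=3115 → 3115
item=G: user_limit=8380 → 8380
item=J: user_limit=5612 → 5612
item=L: user_limit=NULL, plan_limit=NULL, system_limit=NULL (all NULL) → NULL
item=M: user_limit=NULL, plan_limit=NULL, system_limit=5837 → 5837
item=N: user_limit=2725 → 2725
item=V: user_limit=7632 → 7632
item=W: user_limit=4270 → 4270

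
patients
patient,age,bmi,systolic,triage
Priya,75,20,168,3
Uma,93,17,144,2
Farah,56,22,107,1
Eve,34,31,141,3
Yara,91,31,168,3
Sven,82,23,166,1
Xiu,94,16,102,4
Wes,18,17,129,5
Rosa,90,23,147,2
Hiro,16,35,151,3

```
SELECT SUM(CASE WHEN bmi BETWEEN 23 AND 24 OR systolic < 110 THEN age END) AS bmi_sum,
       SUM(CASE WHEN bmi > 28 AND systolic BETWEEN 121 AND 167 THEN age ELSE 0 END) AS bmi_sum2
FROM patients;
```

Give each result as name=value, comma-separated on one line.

bmi_sum=322, bmi_sum2=50

[bmi_sum: bmi BETWEEN 23 AND 24 OR systolic < 110]
patient=Priya: ✗
patient=Uma: ✗
patient=Farah: ✓ → 56
patient=Eve: ✗
patient=Yara: ✗
patient=Sven: ✓ → 82
patient=Xiu: ✓ → 94
patient=Wes: ✗
patient=Rosa: ✓ → 90
patient=Hiro: ✗
bmi_sum = 56 + 82 + 94 + 90 = 322
—
[bmi_sum2: bmi > 28 AND systolic BETWEEN 121 AND 167]
patient=Priya: ✗
patient=Uma: ✗
patient=Farah: ✗
patient=Eve: ✓ → 34
patient=Yara: ✗
patient=Sven: ✗
patient=Xiu: ✗
patient=Wes: ✗
patient=Rosa: ✗
patient=Hiro: ✓ → 16
bmi_sum2 = 34 + 16 = 50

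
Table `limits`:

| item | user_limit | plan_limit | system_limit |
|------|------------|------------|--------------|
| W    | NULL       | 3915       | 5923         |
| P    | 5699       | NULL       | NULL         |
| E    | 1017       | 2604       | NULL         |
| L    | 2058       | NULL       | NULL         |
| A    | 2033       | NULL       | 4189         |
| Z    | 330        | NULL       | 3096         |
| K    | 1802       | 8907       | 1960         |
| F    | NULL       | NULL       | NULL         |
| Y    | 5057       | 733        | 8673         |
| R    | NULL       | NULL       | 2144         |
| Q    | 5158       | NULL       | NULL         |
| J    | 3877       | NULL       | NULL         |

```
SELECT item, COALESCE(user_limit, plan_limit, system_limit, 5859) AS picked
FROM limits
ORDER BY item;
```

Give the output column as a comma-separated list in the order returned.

item=A: user_limit=2033 → 2033
item=E: user_limit=1017 → 1017
item=F: user_limit=NULL, plan_limit=NULL, system_limit=NULL, → literal 5859 → 5859
item=J: user_limit=3877 → 3877
item=K: user_limit=1802 → 1802
item=L: user_limit=2058 → 2058
item=P: user_limit=5699 → 5699
item=Q: user_limit=5158 → 5158
item=R: user_limit=NULL, plan_limit=NULL, system_limit=2144 → 2144
item=W: user_limit=NULL, plan_limit=3915 → 3915
item=Y: user_limit=5057 → 5057
item=Z: user_limit=330 → 330

2033, 1017, 5859, 3877, 1802, 2058, 5699, 5158, 2144, 3915, 5057, 330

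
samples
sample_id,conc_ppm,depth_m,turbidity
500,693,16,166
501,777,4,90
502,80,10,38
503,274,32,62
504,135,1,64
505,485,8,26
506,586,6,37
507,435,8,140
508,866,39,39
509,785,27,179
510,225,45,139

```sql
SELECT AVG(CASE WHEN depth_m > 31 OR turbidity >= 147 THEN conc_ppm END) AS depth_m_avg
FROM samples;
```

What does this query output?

568.6

sample_id=500: ✓ → 693
sample_id=501: ✗
sample_id=502: ✗
sample_id=503: ✓ → 274
sample_id=504: ✗
sample_id=505: ✗
sample_id=506: ✗
sample_id=507: ✗
sample_id=508: ✓ → 866
sample_id=509: ✓ → 785
sample_id=510: ✓ → 225
depth_m_avg = (693 + 274 + 866 + 785 + 225) / 5 = 568.6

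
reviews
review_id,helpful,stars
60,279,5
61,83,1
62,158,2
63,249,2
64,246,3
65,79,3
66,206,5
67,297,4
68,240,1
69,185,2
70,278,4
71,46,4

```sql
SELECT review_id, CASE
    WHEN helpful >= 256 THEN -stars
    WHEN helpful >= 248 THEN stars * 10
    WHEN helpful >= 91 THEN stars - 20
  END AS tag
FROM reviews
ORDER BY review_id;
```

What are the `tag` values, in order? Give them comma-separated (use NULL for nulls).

review_id=60: helpful >= 256 → -5
review_id=61: (no match → NULL) → NULL
review_id=62: helpful >= 91 → -18
review_id=63: helpful >= 248 → 20
review_id=64: helpful >= 91 → -17
review_id=65: (no match → NULL) → NULL
review_id=66: helpful >= 91 → -15
review_id=67: helpful >= 256 → -4
review_id=68: helpful >= 91 → -19
review_id=69: helpful >= 91 → -18
review_id=70: helpful >= 256 → -4
review_id=71: (no match → NULL) → NULL

-5, NULL, -18, 20, -17, NULL, -15, -4, -19, -18, -4, NULL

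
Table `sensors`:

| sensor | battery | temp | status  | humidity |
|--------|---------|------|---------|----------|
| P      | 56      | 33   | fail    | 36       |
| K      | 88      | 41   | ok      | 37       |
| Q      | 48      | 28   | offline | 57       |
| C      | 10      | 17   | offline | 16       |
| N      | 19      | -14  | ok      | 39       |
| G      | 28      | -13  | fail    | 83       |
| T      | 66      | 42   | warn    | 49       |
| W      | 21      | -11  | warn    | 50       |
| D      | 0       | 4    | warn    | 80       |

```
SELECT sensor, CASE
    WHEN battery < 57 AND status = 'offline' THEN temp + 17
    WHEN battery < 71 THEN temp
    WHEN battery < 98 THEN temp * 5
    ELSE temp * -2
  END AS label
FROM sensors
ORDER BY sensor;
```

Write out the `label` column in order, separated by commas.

sensor=C: battery < 57 AND status = 'offline' → 34
sensor=D: battery < 71 → 4
sensor=G: battery < 71 → -13
sensor=K: battery < 98 → 205
sensor=N: battery < 71 → -14
sensor=P: battery < 71 → 33
sensor=Q: battery < 57 AND status = 'offline' → 45
sensor=T: battery < 71 → 42
sensor=W: battery < 71 → -11

34, 4, -13, 205, -14, 33, 45, 42, -11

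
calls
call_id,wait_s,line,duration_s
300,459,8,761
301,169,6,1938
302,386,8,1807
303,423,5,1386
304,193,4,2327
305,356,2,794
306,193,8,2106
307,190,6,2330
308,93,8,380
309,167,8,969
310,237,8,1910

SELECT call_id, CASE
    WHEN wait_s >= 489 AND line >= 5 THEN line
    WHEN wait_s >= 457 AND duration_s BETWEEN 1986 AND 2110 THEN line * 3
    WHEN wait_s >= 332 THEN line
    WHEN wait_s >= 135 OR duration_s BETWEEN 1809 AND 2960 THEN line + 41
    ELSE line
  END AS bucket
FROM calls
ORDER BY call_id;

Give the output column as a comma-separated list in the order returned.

call_id=300: wait_s >= 332 → 8
call_id=301: wait_s >= 135 OR duration_s BETWEEN 1809 AND 2960 → 47
call_id=302: wait_s >= 332 → 8
call_id=303: wait_s >= 332 → 5
call_id=304: wait_s >= 135 OR duration_s BETWEEN 1809 AND 2960 → 45
call_id=305: wait_s >= 332 → 2
call_id=306: wait_s >= 135 OR duration_s BETWEEN 1809 AND 2960 → 49
call_id=307: wait_s >= 135 OR duration_s BETWEEN 1809 AND 2960 → 47
call_id=308: ELSE → 8
call_id=309: wait_s >= 135 OR duration_s BETWEEN 1809 AND 2960 → 49
call_id=310: wait_s >= 135 OR duration_s BETWEEN 1809 AND 2960 → 49

8, 47, 8, 5, 45, 2, 49, 47, 8, 49, 49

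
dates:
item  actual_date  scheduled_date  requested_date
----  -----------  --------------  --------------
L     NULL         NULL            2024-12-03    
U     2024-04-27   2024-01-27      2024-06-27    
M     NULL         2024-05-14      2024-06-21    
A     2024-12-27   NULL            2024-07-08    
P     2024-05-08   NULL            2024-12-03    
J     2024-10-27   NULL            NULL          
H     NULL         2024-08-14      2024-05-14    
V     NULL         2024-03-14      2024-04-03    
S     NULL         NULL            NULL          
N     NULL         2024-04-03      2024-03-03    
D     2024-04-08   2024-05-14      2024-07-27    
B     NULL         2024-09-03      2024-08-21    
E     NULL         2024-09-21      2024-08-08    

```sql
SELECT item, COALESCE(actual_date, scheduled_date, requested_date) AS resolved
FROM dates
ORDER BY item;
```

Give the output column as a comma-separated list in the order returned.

item=A: actual_date=2024-12-27 → 2024-12-27
item=B: actual_date=NULL, scheduled_date=2024-09-03 → 2024-09-03
item=D: actual_date=2024-04-08 → 2024-04-08
item=E: actual_date=NULL, scheduled_date=2024-09-21 → 2024-09-21
item=H: actual_date=NULL, scheduled_date=2024-08-14 → 2024-08-14
item=J: actual_date=2024-10-27 → 2024-10-27
item=L: actual_date=NULL, scheduled_date=NULL, requested_date=2024-12-03 → 2024-12-03
item=M: actual_date=NULL, scheduled_date=2024-05-14 → 2024-05-14
item=N: actual_date=NULL, scheduled_date=2024-04-03 → 2024-04-03
item=P: actual_date=2024-05-08 → 2024-05-08
item=S: actual_date=NULL, scheduled_date=NULL, requested_date=NULL (all NULL) → NULL
item=U: actual_date=2024-04-27 → 2024-04-27
item=V: actual_date=NULL, scheduled_date=2024-03-14 → 2024-03-14

2024-12-27, 2024-09-03, 2024-04-08, 2024-09-21, 2024-08-14, 2024-10-27, 2024-12-03, 2024-05-14, 2024-04-03, 2024-05-08, NULL, 2024-04-27, 2024-03-14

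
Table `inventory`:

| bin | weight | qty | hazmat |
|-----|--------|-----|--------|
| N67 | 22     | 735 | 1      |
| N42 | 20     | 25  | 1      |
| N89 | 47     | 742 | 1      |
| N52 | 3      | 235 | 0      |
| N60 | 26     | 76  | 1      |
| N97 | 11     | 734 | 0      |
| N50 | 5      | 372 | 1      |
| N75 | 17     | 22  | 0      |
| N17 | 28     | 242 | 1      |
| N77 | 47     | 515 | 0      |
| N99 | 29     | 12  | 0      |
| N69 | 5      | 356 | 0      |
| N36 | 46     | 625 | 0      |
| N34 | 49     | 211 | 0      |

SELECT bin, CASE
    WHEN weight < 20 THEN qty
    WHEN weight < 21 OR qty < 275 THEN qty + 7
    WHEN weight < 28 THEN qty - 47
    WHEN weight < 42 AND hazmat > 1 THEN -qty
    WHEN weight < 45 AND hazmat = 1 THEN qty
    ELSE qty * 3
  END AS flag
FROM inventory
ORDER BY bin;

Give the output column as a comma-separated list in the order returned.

bin=N17: weight < 21 OR qty < 275 → 249
bin=N34: weight < 21 OR qty < 275 → 218
bin=N36: ELSE → 1875
bin=N42: weight < 21 OR qty < 275 → 32
bin=N50: weight < 20 → 372
bin=N52: weight < 20 → 235
bin=N60: weight < 21 OR qty < 275 → 83
bin=N67: weight < 28 → 688
bin=N69: weight < 20 → 356
bin=N75: weight < 20 → 22
bin=N77: ELSE → 1545
bin=N89: ELSE → 2226
bin=N97: weight < 20 → 734
bin=N99: weight < 21 OR qty < 275 → 19

249, 218, 1875, 32, 372, 235, 83, 688, 356, 22, 1545, 2226, 734, 19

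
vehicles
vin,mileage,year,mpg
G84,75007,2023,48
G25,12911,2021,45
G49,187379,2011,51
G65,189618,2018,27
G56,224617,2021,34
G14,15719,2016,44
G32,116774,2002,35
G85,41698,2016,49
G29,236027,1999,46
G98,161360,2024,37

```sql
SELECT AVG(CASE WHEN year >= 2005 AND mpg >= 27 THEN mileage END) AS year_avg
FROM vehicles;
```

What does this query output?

113538.625

vin=G84: ✓ → 75007
vin=G25: ✓ → 12911
vin=G49: ✓ → 187379
vin=G65: ✓ → 189618
vin=G56: ✓ → 224617
vin=G14: ✓ → 15719
vin=G32: ✗
vin=G85: ✓ → 41698
vin=G29: ✗
vin=G98: ✓ → 161360
year_avg = (75007 + 12911 + 187379 + 189618 + 224617 + 15719 + 41698 + 161360) / 8 = 113538.625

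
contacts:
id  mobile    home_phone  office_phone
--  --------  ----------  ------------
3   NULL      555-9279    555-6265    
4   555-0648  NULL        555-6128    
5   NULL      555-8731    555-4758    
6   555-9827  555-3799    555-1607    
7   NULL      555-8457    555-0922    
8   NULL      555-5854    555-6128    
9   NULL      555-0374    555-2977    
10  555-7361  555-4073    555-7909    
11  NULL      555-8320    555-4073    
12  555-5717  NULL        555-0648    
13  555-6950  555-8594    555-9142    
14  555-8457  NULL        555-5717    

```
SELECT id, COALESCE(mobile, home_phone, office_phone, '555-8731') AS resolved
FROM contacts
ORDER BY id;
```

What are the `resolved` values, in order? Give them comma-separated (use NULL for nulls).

id=3: mobile=NULL, home_phone=555-9279 → 555-9279
id=4: mobile=555-0648 → 555-0648
id=5: mobile=NULL, home_phone=555-8731 → 555-8731
id=6: mobile=555-9827 → 555-9827
id=7: mobile=NULL, home_phone=555-8457 → 555-8457
id=8: mobile=NULL, home_phone=555-5854 → 555-5854
id=9: mobile=NULL, home_phone=555-0374 → 555-0374
id=10: mobile=555-7361 → 555-7361
id=11: mobile=NULL, home_phone=555-8320 → 555-8320
id=12: mobile=555-5717 → 555-5717
id=13: mobile=555-6950 → 555-6950
id=14: mobile=555-8457 → 555-8457

555-9279, 555-0648, 555-8731, 555-9827, 555-8457, 555-5854, 555-0374, 555-7361, 555-8320, 555-5717, 555-6950, 555-8457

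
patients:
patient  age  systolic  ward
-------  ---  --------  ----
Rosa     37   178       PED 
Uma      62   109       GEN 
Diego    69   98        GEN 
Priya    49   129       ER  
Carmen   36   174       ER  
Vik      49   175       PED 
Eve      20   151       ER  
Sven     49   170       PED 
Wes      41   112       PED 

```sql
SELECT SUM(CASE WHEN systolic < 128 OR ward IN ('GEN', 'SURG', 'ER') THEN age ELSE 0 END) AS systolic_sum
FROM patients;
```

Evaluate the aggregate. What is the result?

patient=Rosa: ✗
patient=Uma: ✓ → 62
patient=Diego: ✓ → 69
patient=Priya: ✓ → 49
patient=Carmen: ✓ → 36
patient=Vik: ✗
patient=Eve: ✓ → 20
patient=Sven: ✗
patient=Wes: ✓ → 41
systolic_sum = 62 + 69 + 49 + 36 + 20 + 41 = 277

277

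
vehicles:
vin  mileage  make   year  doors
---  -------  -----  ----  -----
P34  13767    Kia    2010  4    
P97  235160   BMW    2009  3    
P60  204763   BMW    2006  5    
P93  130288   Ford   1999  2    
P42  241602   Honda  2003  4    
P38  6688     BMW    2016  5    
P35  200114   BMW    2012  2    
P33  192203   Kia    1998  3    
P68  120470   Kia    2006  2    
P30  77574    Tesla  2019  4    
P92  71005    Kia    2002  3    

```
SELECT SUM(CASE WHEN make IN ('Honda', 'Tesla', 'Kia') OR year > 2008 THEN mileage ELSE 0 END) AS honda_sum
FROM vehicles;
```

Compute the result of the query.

vin=P34: ✓ → 13767
vin=P97: ✓ → 235160
vin=P60: ✗
vin=P93: ✗
vin=P42: ✓ → 241602
vin=P38: ✓ → 6688
vin=P35: ✓ → 200114
vin=P33: ✓ → 192203
vin=P68: ✓ → 120470
vin=P30: ✓ → 77574
vin=P92: ✓ → 71005
honda_sum = 13767 + 235160 + 241602 + 6688 + 200114 + 192203 + 120470 + 77574 + 71005 = 1158583

1158583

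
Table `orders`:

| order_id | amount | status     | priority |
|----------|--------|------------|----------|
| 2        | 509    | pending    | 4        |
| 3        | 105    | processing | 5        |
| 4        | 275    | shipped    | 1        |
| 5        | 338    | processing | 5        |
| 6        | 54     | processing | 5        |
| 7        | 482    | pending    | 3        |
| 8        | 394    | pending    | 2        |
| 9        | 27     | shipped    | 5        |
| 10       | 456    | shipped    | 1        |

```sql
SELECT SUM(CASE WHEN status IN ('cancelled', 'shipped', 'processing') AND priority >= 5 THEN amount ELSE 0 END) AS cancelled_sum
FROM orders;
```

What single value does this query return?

524

order_id=2: ✗
order_id=3: ✓ → 105
order_id=4: ✗
order_id=5: ✓ → 338
order_id=6: ✓ → 54
order_id=7: ✗
order_id=8: ✗
order_id=9: ✓ → 27
order_id=10: ✗
cancelled_sum = 105 + 338 + 54 + 27 = 524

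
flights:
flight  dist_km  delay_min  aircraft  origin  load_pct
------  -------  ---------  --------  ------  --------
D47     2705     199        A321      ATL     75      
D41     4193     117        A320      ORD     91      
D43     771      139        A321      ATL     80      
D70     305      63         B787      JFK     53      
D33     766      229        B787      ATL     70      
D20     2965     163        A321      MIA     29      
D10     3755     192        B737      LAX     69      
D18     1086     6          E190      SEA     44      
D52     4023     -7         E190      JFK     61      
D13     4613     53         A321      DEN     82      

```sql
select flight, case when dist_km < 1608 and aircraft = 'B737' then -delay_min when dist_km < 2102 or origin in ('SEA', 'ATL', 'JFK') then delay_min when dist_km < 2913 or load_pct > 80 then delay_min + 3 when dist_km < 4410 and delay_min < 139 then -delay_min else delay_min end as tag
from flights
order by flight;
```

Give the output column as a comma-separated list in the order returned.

192, 56, 6, 163, 229, 120, 139, 199, -7, 63

flight=D10: ELSE → 192
flight=D13: dist_km < 2913 or load_pct > 80 → 56
flight=D18: dist_km < 2102 or origin in ('SEA', 'ATL', 'JFK') → 6
flight=D20: ELSE → 163
flight=D33: dist_km < 2102 or origin in ('SEA', 'ATL', 'JFK') → 229
flight=D41: dist_km < 2913 or load_pct > 80 → 120
flight=D43: dist_km < 2102 or origin in ('SEA', 'ATL', 'JFK') → 139
flight=D47: dist_km < 2102 or origin in ('SEA', 'ATL', 'JFK') → 199
flight=D52: dist_km < 2102 or origin in ('SEA', 'ATL', 'JFK') → -7
flight=D70: dist_km < 2102 or origin in ('SEA', 'ATL', 'JFK') → 63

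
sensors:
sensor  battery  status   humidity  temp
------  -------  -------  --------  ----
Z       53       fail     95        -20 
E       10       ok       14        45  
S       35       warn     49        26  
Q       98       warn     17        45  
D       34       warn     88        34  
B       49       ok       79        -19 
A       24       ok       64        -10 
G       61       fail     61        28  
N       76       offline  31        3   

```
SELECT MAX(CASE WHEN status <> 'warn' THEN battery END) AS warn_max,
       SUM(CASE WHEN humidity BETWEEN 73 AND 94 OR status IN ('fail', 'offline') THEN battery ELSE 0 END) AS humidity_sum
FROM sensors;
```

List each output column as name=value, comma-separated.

warn_max=76, humidity_sum=273

[warn_max: status <> 'warn']
sensor=Z: ✓ → 53
sensor=E: ✓ → 10
sensor=S: ✗
sensor=Q: ✗
sensor=D: ✗
sensor=B: ✓ → 49
sensor=A: ✓ → 24
sensor=G: ✓ → 61
sensor=N: ✓ → 76
warn_max = MAX(53, 10, 49, 24, 61, 76) = 76
—
[humidity_sum: humidity BETWEEN 73 AND 94 OR status IN ('fail', 'offline')]
sensor=Z: ✓ → 53
sensor=E: ✗
sensor=S: ✗
sensor=Q: ✗
sensor=D: ✓ → 34
sensor=B: ✓ → 49
sensor=A: ✗
sensor=G: ✓ → 61
sensor=N: ✓ → 76
humidity_sum = 53 + 34 + 49 + 61 + 76 = 273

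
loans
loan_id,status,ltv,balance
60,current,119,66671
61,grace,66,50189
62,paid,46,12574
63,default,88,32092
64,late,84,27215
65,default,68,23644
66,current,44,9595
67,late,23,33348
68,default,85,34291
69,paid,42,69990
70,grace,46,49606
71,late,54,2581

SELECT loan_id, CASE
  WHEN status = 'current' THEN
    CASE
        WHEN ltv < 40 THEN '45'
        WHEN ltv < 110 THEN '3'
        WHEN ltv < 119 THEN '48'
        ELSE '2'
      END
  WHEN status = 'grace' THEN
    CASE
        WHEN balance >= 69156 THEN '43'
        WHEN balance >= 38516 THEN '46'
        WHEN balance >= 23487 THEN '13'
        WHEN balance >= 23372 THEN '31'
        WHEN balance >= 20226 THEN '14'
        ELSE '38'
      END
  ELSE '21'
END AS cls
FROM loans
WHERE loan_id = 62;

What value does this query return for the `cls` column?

21

loan_id = 62: status=paid, ltv=46, balance=12574.
status='paid' → outer ELSE → 21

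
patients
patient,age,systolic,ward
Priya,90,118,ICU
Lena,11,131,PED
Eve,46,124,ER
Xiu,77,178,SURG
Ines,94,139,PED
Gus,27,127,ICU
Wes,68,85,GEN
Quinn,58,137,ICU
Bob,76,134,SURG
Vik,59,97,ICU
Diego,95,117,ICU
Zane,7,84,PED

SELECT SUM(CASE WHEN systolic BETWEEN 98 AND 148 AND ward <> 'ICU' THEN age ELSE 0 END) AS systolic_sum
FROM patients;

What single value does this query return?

227

patient=Priya: ✗
patient=Lena: ✓ → 11
patient=Eve: ✓ → 46
patient=Xiu: ✗
patient=Ines: ✓ → 94
patient=Gus: ✗
patient=Wes: ✗
patient=Quinn: ✗
patient=Bob: ✓ → 76
patient=Vik: ✗
patient=Diego: ✗
patient=Zane: ✗
systolic_sum = 11 + 46 + 94 + 76 = 227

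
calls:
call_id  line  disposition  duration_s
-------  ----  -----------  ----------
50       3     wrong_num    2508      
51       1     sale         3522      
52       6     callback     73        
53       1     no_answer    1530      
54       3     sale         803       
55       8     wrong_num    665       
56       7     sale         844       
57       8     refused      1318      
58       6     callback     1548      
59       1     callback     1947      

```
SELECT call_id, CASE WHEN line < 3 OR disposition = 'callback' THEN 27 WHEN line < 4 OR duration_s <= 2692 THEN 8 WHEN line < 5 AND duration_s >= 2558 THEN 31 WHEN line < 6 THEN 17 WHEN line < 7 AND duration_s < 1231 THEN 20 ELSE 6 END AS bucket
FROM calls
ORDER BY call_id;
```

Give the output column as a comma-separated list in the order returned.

8, 27, 27, 27, 8, 8, 8, 8, 27, 27

call_id=50: line < 4 OR duration_s <= 2692 → 8
call_id=51: line < 3 OR disposition = 'callback' → 27
call_id=52: line < 3 OR disposition = 'callback' → 27
call_id=53: line < 3 OR disposition = 'callback' → 27
call_id=54: line < 4 OR duration_s <= 2692 → 8
call_id=55: line < 4 OR duration_s <= 2692 → 8
call_id=56: line < 4 OR duration_s <= 2692 → 8
call_id=57: line < 4 OR duration_s <= 2692 → 8
call_id=58: line < 3 OR disposition = 'callback' → 27
call_id=59: line < 3 OR disposition = 'callback' → 27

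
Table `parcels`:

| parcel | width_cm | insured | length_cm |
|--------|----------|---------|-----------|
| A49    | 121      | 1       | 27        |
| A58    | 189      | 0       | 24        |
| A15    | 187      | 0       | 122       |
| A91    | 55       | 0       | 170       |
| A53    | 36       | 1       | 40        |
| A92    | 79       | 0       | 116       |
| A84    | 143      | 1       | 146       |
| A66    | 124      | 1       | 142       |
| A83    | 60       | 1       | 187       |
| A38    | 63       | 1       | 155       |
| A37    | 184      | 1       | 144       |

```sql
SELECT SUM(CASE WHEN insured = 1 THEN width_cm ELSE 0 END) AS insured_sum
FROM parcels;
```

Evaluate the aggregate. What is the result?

731

parcel=A49: ✓ → 121
parcel=A58: ✗
parcel=A15: ✗
parcel=A91: ✗
parcel=A53: ✓ → 36
parcel=A92: ✗
parcel=A84: ✓ → 143
parcel=A66: ✓ → 124
parcel=A83: ✓ → 60
parcel=A38: ✓ → 63
parcel=A37: ✓ → 184
insured_sum = 121 + 36 + 143 + 124 + 60 + 63 + 184 = 731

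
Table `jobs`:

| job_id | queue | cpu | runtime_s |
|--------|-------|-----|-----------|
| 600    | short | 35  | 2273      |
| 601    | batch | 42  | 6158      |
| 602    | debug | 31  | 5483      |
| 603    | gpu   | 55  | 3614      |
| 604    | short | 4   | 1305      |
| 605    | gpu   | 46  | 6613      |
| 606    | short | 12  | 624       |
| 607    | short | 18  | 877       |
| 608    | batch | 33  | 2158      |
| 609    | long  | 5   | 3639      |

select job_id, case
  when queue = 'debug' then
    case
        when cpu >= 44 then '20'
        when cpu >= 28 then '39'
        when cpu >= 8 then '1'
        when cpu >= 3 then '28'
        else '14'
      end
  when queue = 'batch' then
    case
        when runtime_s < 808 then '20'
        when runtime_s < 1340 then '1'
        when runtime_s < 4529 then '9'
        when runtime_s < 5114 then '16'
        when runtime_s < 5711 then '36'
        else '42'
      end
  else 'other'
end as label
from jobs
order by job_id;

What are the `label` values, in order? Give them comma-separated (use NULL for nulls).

job_id=600: queue='short' → outer ELSE → other
job_id=601: queue='batch' → inner[ELSE] → 42
job_id=602: queue='debug' → inner[cpu >= 28] → 39
job_id=603: queue='gpu' → outer ELSE → other
job_id=604: queue='short' → outer ELSE → other
job_id=605: queue='gpu' → outer ELSE → other
job_id=606: queue='short' → outer ELSE → other
job_id=607: queue='short' → outer ELSE → other
job_id=608: queue='batch' → inner[runtime_s < 4529] → 9
job_id=609: queue='long' → outer ELSE → other

other, 42, 39, other, other, other, other, other, 9, other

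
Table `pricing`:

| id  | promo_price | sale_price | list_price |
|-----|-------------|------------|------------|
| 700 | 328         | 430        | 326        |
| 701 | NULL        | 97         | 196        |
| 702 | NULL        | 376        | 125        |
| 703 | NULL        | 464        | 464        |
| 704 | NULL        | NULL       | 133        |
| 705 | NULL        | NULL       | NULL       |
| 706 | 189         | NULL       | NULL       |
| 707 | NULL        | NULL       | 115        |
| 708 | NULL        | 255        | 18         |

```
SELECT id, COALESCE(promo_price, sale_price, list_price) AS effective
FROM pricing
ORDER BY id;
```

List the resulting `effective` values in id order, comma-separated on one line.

id=700: promo_price=328 → 328
id=701: promo_price=NULL, sale_price=97 → 97
id=702: promo_price=NULL, sale_price=376 → 376
id=703: promo_price=NULL, sale_price=464 → 464
id=704: promo_price=NULL, sale_price=NULL, list_price=133 → 133
id=705: promo_price=NULL, sale_price=NULL, list_price=NULL (all NULL) → NULL
id=706: promo_price=189 → 189
id=707: promo_price=NULL, sale_price=NULL, list_price=115 → 115
id=708: promo_price=NULL, sale_price=255 → 255

328, 97, 376, 464, 133, NULL, 189, 115, 255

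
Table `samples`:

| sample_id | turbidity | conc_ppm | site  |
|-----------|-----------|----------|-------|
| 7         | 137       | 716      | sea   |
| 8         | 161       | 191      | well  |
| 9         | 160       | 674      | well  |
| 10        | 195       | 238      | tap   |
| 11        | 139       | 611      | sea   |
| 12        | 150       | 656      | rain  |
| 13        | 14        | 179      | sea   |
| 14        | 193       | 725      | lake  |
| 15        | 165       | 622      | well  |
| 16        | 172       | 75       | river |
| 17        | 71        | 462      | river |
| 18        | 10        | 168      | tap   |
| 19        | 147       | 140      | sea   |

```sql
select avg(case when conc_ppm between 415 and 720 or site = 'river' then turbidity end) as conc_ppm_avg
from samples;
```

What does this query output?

sample_id=7: ✓ → 137
sample_id=8: ✗
sample_id=9: ✓ → 160
sample_id=10: ✗
sample_id=11: ✓ → 139
sample_id=12: ✓ → 150
sample_id=13: ✗
sample_id=14: ✗
sample_id=15: ✓ → 165
sample_id=16: ✓ → 172
sample_id=17: ✓ → 71
sample_id=18: ✗
sample_id=19: ✗
conc_ppm_avg = (137 + 160 + 139 + 150 + 165 + 172 + 71) / 7 = 142

142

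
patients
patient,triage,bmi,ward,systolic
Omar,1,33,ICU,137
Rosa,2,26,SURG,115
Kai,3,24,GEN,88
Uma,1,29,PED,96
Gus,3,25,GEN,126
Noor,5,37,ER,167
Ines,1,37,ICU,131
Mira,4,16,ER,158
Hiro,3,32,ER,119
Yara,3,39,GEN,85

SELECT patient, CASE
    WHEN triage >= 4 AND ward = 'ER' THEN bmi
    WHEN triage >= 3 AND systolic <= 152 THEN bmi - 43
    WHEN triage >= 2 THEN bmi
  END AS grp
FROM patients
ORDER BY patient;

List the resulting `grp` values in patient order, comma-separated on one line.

-18, -11, NULL, -19, 16, 37, NULL, 26, NULL, -4

patient=Gus: triage >= 3 AND systolic <= 152 → -18
patient=Hiro: triage >= 3 AND systolic <= 152 → -11
patient=Ines: (no match → NULL) → NULL
patient=Kai: triage >= 3 AND systolic <= 152 → -19
patient=Mira: triage >= 4 AND ward = 'ER' → 16
patient=Noor: triage >= 4 AND ward = 'ER' → 37
patient=Omar: (no match → NULL) → NULL
patient=Rosa: triage >= 2 → 26
patient=Uma: (no match → NULL) → NULL
patient=Yara: triage >= 3 AND systolic <= 152 → -4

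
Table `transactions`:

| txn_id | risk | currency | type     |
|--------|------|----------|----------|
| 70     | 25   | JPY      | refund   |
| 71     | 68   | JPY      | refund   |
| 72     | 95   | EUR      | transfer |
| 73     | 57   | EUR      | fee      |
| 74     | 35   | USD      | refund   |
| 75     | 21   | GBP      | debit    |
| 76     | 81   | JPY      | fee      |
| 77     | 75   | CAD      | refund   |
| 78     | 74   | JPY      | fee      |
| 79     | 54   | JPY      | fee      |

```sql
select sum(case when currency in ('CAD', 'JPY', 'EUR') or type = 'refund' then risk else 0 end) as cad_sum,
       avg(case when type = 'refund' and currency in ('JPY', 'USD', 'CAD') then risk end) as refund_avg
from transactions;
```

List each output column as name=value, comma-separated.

[cad_sum: currency in ('CAD', 'JPY', 'EUR') or type = 'refund']
txn_id=70: ✓ → 25
txn_id=71: ✓ → 68
txn_id=72: ✓ → 95
txn_id=73: ✓ → 57
txn_id=74: ✓ → 35
txn_id=75: ✗
txn_id=76: ✓ → 81
txn_id=77: ✓ → 75
txn_id=78: ✓ → 74
txn_id=79: ✓ → 54
cad_sum = 25 + 68 + 95 + 57 + 35 + 81 + 75 + 74 + 54 = 564
—
[refund_avg: type = 'refund' and currency in ('JPY', 'USD', 'CAD')]
txn_id=70: ✓ → 25
txn_id=71: ✓ → 68
txn_id=72: ✗
txn_id=73: ✗
txn_id=74: ✓ → 35
txn_id=75: ✗
txn_id=76: ✗
txn_id=77: ✓ → 75
txn_id=78: ✗
txn_id=79: ✗
refund_avg = (25 + 68 + 35 + 75) / 4 = 50.75

cad_sum=564, refund_avg=50.75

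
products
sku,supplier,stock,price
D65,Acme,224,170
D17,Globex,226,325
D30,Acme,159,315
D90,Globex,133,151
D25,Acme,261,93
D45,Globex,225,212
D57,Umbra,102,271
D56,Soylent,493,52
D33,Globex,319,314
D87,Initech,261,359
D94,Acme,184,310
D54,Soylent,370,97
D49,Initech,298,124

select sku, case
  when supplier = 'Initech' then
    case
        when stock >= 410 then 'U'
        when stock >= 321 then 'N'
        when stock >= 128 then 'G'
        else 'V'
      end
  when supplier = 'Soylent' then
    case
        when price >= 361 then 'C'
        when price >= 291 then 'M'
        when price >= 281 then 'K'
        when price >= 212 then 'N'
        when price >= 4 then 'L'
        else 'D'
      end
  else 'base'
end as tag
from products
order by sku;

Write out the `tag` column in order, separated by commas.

base, base, base, base, base, G, L, L, base, base, G, base, base

sku=D17: supplier='Globex' → outer ELSE → base
sku=D25: supplier='Acme' → outer ELSE → base
sku=D30: supplier='Acme' → outer ELSE → base
sku=D33: supplier='Globex' → outer ELSE → base
sku=D45: supplier='Globex' → outer ELSE → base
sku=D49: supplier='Initech' → inner[stock >= 128] → G
sku=D54: supplier='Soylent' → inner[price >= 4] → L
sku=D56: supplier='Soylent' → inner[price >= 4] → L
sku=D57: supplier='Umbra' → outer ELSE → base
sku=D65: supplier='Acme' → outer ELSE → base
sku=D87: supplier='Initech' → inner[stock >= 128] → G
sku=D90: supplier='Globex' → outer ELSE → base
sku=D94: supplier='Acme' → outer ELSE → base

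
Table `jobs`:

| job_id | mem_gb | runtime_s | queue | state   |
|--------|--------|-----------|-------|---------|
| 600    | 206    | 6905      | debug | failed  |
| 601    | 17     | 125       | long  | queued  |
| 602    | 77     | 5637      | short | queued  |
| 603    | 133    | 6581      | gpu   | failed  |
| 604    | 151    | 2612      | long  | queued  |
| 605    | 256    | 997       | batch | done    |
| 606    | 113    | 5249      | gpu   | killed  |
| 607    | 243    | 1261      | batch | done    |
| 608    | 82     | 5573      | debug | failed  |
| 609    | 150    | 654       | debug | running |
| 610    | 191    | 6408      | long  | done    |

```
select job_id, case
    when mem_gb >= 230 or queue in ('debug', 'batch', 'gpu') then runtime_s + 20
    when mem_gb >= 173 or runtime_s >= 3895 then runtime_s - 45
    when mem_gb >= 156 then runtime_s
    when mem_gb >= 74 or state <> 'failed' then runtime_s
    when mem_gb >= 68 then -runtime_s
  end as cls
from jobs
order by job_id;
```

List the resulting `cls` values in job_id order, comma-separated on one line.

6925, 125, 5592, 6601, 2612, 1017, 5269, 1281, 5593, 674, 6363

job_id=600: mem_gb >= 230 or queue in ('debug', 'batch', 'gpu') → 6925
job_id=601: mem_gb >= 74 or state <> 'failed' → 125
job_id=602: mem_gb >= 173 or runtime_s >= 3895 → 5592
job_id=603: mem_gb >= 230 or queue in ('debug', 'batch', 'gpu') → 6601
job_id=604: mem_gb >= 74 or state <> 'failed' → 2612
job_id=605: mem_gb >= 230 or queue in ('debug', 'batch', 'gpu') → 1017
job_id=606: mem_gb >= 230 or queue in ('debug', 'batch', 'gpu') → 5269
job_id=607: mem_gb >= 230 or queue in ('debug', 'batch', 'gpu') → 1281
job_id=608: mem_gb >= 230 or queue in ('debug', 'batch', 'gpu') → 5593
job_id=609: mem_gb >= 230 or queue in ('debug', 'batch', 'gpu') → 674
job_id=610: mem_gb >= 173 or runtime_s >= 3895 → 6363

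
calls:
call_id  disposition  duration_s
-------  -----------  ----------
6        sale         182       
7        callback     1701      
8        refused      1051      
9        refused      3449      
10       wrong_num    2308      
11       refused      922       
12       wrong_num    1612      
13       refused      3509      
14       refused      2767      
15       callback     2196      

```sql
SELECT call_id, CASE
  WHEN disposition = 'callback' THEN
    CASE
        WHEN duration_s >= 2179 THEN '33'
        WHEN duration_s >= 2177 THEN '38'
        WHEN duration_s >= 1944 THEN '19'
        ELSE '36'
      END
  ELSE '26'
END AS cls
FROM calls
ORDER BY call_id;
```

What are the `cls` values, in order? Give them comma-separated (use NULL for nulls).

call_id=6: disposition='sale' → outer ELSE → 26
call_id=7: disposition='callback' → inner[ELSE] → 36
call_id=8: disposition='refused' → outer ELSE → 26
call_id=9: disposition='refused' → outer ELSE → 26
call_id=10: disposition='wrong_num' → outer ELSE → 26
call_id=11: disposition='refused' → outer ELSE → 26
call_id=12: disposition='wrong_num' → outer ELSE → 26
call_id=13: disposition='refused' → outer ELSE → 26
call_id=14: disposition='refused' → outer ELSE → 26
call_id=15: disposition='callback' → inner[duration_s >= 2179] → 33

26, 36, 26, 26, 26, 26, 26, 26, 26, 33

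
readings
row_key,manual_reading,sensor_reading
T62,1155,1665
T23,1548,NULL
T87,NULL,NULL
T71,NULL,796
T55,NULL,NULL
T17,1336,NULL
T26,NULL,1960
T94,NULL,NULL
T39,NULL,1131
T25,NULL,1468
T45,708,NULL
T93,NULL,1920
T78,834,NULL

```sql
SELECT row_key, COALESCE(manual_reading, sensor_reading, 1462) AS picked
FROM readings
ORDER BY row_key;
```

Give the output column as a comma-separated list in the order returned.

row_key=T17: manual_reading=1336 → 1336
row_key=T23: manual_reading=1548 → 1548
row_key=T25: manual_reading=NULL, sensor_reading=1468 → 1468
row_key=T26: manual_reading=NULL, sensor_reading=1960 → 1960
row_key=T39: manual_reading=NULL, sensor_reading=1131 → 1131
row_key=T45: manual_reading=708 → 708
row_key=T55: manual_reading=NULL, sensor_reading=NULL, → literal 1462 → 1462
row_key=T62: manual_reading=1155 → 1155
row_key=T71: manual_reading=NULL, sensor_reading=796 → 796
row_key=T78: manual_reading=834 → 834
row_key=T87: manual_reading=NULL, sensor_reading=NULL, → literal 1462 → 1462
row_key=T93: manual_reading=NULL, sensor_reading=1920 → 1920
row_key=T94: manual_reading=NULL, sensor_reading=NULL, → literal 1462 → 1462

1336, 1548, 1468, 1960, 1131, 708, 1462, 1155, 796, 834, 1462, 1920, 1462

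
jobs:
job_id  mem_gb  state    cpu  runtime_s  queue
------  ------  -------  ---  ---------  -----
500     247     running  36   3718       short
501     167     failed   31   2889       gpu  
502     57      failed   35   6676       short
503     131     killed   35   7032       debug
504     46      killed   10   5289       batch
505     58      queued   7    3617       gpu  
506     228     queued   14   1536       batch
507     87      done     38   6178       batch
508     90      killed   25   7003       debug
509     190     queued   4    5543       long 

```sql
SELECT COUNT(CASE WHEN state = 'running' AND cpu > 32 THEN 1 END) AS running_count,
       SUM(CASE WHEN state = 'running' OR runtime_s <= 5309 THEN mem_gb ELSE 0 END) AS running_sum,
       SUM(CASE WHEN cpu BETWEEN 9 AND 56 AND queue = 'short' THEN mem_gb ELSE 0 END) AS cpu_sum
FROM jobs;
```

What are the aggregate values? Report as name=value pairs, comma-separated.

[running_count: state = 'running' AND cpu > 32]
job_id=500: ✓ → 1
job_id=501: ✗
job_id=502: ✗
job_id=503: ✗
job_id=504: ✗
job_id=505: ✗
job_id=506: ✗
job_id=507: ✗
job_id=508: ✗
job_id=509: ✗
running_count = COUNT(1) = 1
—
[running_sum: state = 'running' OR runtime_s <= 5309]
job_id=500: ✓ → 247
job_id=501: ✓ → 167
job_id=502: ✗
job_id=503: ✗
job_id=504: ✓ → 46
job_id=505: ✓ → 58
job_id=506: ✓ → 228
job_id=507: ✗
job_id=508: ✗
job_id=509: ✗
running_sum = 247 + 167 + 46 + 58 + 228 = 746
—
[cpu_sum: cpu BETWEEN 9 AND 56 AND queue = 'short']
job_id=500: ✓ → 247
job_id=501: ✗
job_id=502: ✓ → 57
job_id=503: ✗
job_id=504: ✗
job_id=505: ✗
job_id=506: ✗
job_id=507: ✗
job_id=508: ✗
job_id=509: ✗
cpu_sum = 247 + 57 = 304

running_count=1, running_sum=746, cpu_sum=304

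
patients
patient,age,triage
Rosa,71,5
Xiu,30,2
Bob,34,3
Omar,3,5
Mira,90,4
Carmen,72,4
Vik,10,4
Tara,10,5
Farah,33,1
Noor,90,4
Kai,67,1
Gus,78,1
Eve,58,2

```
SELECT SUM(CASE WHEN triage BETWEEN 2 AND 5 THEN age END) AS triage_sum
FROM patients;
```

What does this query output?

468

patient=Rosa: ✓ → 71
patient=Xiu: ✓ → 30
patient=Bob: ✓ → 34
patient=Omar: ✓ → 3
patient=Mira: ✓ → 90
patient=Carmen: ✓ → 72
patient=Vik: ✓ → 10
patient=Tara: ✓ → 10
patient=Farah: ✗
patient=Noor: ✓ → 90
patient=Kai: ✗
patient=Gus: ✗
patient=Eve: ✓ → 58
triage_sum = 71 + 30 + 34 + 3 + 90 + 72 + 10 + 10 + 90 + 58 = 468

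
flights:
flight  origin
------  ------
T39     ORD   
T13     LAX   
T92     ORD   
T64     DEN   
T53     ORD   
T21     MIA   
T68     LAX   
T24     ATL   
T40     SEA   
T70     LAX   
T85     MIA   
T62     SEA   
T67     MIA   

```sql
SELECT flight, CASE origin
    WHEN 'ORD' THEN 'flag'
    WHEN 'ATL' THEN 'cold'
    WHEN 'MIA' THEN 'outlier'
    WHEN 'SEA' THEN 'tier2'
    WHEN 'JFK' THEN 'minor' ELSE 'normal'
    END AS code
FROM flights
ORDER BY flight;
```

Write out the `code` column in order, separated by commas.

flight=T13: ELSE → normal
flight=T21: origin='MIA' → outlier
flight=T24: origin='ATL' → cold
flight=T39: origin='ORD' → flag
flight=T40: origin='SEA' → tier2
flight=T53: origin='ORD' → flag
flight=T62: origin='SEA' → tier2
flight=T64: ELSE → normal
flight=T67: origin='MIA' → outlier
flight=T68: ELSE → normal
flight=T70: ELSE → normal
flight=T85: origin='MIA' → outlier
flight=T92: origin='ORD' → flag

normal, outlier, cold, flag, tier2, flag, tier2, normal, outlier, normal, normal, outlier, flag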